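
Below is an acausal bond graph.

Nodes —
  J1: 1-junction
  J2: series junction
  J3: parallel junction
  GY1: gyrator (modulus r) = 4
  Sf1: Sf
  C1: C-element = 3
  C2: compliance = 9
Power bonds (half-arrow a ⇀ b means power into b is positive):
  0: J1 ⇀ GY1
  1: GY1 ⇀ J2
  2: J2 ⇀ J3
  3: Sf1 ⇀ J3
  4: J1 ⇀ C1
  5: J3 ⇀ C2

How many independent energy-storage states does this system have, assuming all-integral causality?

2  (C1, C2 all integral)

β3 stroke at Sf1  (Sf1 (Sf) sets flow on bond)
β4 stroke at J1  (prefer integral on C1)
β0 stroke at GY1  (only one flow-in slot at J1)
β1 stroke at GY1  (GY1 both-in/both-out from 0)
β2 stroke at J2  (1-jn J2 has f-setter on 1)
β5 stroke at J3  (J3: last free bond brings effort in)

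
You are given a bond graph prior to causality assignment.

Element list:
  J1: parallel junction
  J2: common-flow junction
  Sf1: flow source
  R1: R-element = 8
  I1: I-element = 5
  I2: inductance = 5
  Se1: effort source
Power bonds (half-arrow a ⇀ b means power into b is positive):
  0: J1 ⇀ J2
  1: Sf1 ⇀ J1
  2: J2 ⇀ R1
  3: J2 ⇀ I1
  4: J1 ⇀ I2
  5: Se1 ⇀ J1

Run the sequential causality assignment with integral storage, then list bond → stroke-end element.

bond 0 →J2
bond 1 →Sf1
bond 2 →J2
bond 3 →I1
bond 4 →I2
bond 5 →J1

bond 1 stroke→Sf1  (source Sf1 imposes f)
bond 5 stroke→J1  (Se1 fixes effort; stroke away)
bond 0 stroke→J2  (J1: bond 5 brought effort, rest push out)
bond 4 stroke→I2  (0-jn J1 has e-setter on 5)
bond 3 stroke→I1  (I1 integral (f out))
bond 2 stroke→J2  (J2: bond 3 brought flow, rest push out)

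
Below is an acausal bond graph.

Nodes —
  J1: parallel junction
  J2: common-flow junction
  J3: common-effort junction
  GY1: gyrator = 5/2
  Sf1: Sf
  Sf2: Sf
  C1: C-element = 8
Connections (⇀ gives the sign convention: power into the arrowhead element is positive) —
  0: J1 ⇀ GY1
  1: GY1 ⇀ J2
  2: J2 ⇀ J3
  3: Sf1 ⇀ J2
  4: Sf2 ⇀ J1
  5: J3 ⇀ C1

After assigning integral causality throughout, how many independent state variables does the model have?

b3 stroke at Sf1  (source Sf1 imposes f)
b4 stroke at Sf2  (source Sf2 imposes f)
b0 stroke at J1  (only one effort-in slot at J1)
b1 stroke at J2  (J2: bond 3 brought flow, rest push out)
b2 stroke at J2  (J2 flow already set via bond 3)
b5 stroke at J3  (J3 needs exactly one e-in)

1  (C1 all integral)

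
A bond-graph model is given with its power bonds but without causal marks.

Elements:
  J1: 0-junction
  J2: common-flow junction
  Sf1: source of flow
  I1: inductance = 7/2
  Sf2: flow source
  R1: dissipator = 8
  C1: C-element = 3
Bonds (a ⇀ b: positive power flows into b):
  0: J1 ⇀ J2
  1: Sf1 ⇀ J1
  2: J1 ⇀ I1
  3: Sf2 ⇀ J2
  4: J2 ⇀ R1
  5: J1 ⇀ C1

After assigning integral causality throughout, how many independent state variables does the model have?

b1 →Sf1  (Sf1: flow source, stroke at near end)
b3 →Sf2  (source Sf2 imposes f)
b0 →J2  (1-jn J2 has f-setter on 3)
b4 →J2  (1-jn J2 has f-setter on 3)
b2 →I1  (I1: I, integral causality)
b5 →J1  (closing 0-jn rule on J1)

2  (C1, I1 all integral)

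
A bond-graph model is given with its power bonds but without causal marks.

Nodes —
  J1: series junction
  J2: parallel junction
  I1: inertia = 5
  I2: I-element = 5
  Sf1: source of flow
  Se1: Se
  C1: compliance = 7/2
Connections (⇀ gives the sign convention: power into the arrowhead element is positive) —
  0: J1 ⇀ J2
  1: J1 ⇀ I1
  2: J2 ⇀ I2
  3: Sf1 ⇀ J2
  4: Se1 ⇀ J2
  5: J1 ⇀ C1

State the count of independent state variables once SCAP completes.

3  (C1, I1, I2 all integral)

#3 |Sf1  (source Sf1 imposes f)
#4 |J2  (source Se1 imposes e)
#0 |J1  (common-e at J2 fixed by 4)
#2 |I2  (0-jn J2 has e-setter on 4)
#1 |I1  (prefer integral on I1)
#5 |J1  (J1 flow already set via bond 1)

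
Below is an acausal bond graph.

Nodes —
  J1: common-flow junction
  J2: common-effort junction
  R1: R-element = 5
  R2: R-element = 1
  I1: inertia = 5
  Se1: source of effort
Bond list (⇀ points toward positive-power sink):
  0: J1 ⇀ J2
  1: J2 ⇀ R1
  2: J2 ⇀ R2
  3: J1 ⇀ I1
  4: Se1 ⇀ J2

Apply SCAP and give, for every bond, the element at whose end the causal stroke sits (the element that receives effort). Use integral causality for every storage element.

b0 stroke at J1
b1 stroke at R1
b2 stroke at R2
b3 stroke at I1
b4 stroke at J2

bond 4 stroke→J2  (Se1: effort source, stroke at far end)
bond 0 stroke→J1  (J2: bond 4 brought effort, rest push out)
bond 1 stroke→R1  (J2 effort already set via bond 4)
bond 2 stroke→R2  (J2: bond 4 brought effort, rest push out)
bond 3 stroke→I1  (J1: last free bond brings flow in)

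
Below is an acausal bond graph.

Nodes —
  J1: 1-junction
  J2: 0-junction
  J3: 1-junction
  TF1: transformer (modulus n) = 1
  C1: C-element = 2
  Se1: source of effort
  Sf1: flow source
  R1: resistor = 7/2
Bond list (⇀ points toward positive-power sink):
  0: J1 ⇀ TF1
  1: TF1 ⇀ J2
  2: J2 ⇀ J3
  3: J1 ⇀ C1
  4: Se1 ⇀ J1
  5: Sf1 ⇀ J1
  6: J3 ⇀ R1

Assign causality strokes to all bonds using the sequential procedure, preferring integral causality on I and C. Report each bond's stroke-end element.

bond 4 →J1  (Se1: effort source, stroke at far end)
bond 5 →Sf1  (Sf1 (Sf) sets flow on bond)
bond 0 →J1  (1-jn J1 has f-setter on 5)
bond 3 →J1  (common-f at J1 fixed by 5)
bond 1 →TF1  (TF TF1: opposite of bond 0)
bond 2 →J2  (J2 needs exactly one e-in)
bond 6 →J3  (J3: bond 2 brought flow, rest push out)

#0 stroke at J1
#1 stroke at TF1
#2 stroke at J2
#3 stroke at J1
#4 stroke at J1
#5 stroke at Sf1
#6 stroke at J3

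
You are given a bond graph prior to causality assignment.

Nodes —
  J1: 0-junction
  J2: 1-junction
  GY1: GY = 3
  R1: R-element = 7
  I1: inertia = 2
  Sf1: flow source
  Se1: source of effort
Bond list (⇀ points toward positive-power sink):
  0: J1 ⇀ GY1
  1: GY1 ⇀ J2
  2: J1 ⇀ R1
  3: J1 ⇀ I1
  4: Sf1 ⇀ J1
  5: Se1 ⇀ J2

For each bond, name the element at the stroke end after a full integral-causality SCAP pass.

bond 4 stroke at Sf1  (Sf1 (Sf) sets flow on bond)
bond 5 stroke at J2  (source Se1 imposes e)
bond 1 stroke at GY1  (J2: last free bond brings flow in)
bond 0 stroke at GY1  (GY1 both-in/both-out from 1)
bond 3 stroke at I1  (I1 outputs flow p/I1)
bond 2 stroke at J1  (J1: last free bond brings effort in)

#0 stroke at GY1
#1 stroke at GY1
#2 stroke at J1
#3 stroke at I1
#4 stroke at Sf1
#5 stroke at J2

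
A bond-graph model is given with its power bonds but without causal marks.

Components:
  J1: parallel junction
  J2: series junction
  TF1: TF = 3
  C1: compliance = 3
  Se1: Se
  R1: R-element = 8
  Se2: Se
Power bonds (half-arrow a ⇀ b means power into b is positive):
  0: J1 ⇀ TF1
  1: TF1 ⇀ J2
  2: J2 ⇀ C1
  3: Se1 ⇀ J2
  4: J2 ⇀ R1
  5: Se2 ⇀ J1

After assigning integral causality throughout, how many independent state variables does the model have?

b3 stroke→J2  (Se1 fixes effort; stroke away)
b5 stroke→J1  (source Se2 imposes e)
b0 stroke→TF1  (0-jn J1 has e-setter on 5)
b1 stroke→J2  (through TF1, causality passes straight; one stroke at TF1)
b2 stroke→J2  (C1: C, integral causality)
b4 stroke→R1  (closing 1-jn rule on J2)

1  (C1 all integral)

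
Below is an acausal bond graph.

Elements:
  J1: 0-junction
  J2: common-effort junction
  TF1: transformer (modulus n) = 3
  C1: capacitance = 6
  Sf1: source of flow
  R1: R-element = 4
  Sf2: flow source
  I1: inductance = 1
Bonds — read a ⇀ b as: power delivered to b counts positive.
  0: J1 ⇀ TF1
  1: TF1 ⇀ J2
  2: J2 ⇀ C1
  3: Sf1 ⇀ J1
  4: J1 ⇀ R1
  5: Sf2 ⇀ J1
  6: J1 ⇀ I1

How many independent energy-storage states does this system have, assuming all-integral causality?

β3 →Sf1  (Sf1 fixes flow; stroke at Sf1)
β5 →Sf2  (Sf2: flow source, stroke at near end)
β2 →J2  (C1: C, integral causality)
β1 →TF1  (0-jn J2 has e-setter on 2)
β0 →J1  (TF1 one-in-one-out from 1)
β4 →R1  (J1 effort already set via bond 0)
β6 →I1  (J1: bond 0 brought effort, rest push out)

2  (C1, I1 all integral)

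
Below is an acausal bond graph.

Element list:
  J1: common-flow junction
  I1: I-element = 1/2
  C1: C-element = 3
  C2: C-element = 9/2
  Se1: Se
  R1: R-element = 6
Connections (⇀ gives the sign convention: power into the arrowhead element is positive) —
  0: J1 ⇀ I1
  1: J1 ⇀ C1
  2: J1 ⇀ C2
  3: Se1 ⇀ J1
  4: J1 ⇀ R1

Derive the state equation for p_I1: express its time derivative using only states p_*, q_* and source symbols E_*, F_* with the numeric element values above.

b3 stroke→J1  (Se1 fixes effort; stroke away)
b0 stroke→I1  (prefer integral on I1)
b1 stroke→J1  (J1 flow already set via bond 0)
b2 stroke→J1  (J1: bond 0 brought flow, rest push out)
b4 stroke→J1  (J1: bond 0 brought flow, rest push out)

dp_I1/dt = E_Se1 - 12*p_I1 - q_C1/3 - 2*q_C2/9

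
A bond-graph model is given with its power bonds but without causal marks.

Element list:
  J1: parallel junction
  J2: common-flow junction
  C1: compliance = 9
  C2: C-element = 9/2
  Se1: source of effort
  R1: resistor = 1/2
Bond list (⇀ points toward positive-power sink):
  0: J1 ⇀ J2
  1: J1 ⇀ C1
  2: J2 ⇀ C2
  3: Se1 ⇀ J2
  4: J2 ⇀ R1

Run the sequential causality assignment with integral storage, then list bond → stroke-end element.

#3 stroke at J2  (Se1 fixes effort; stroke away)
#1 stroke at J1  (C1 integral (e out))
#0 stroke at J2  (common-e at J1 fixed by 1)
#2 stroke at J2  (C2 integral (e out))
#4 stroke at R1  (only one flow-in slot at J2)

b0 →J2
b1 →J1
b2 →J2
b3 →J2
b4 →R1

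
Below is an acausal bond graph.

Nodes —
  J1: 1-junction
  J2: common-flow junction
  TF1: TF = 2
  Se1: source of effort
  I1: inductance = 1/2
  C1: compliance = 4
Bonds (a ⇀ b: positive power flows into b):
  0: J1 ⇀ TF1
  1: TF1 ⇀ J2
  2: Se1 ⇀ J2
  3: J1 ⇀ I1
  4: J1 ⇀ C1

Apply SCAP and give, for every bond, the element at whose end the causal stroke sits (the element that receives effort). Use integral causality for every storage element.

bond 2 stroke at J2  (source Se1 imposes e)
bond 1 stroke at TF1  (only one flow-in slot at J2)
bond 0 stroke at J1  (TF1: transformer flips bond 1)
bond 3 stroke at I1  (I1: I, integral causality)
bond 4 stroke at J1  (1-jn J1 has f-setter on 3)

b0 |J1
b1 |TF1
b2 |J2
b3 |I1
b4 |J1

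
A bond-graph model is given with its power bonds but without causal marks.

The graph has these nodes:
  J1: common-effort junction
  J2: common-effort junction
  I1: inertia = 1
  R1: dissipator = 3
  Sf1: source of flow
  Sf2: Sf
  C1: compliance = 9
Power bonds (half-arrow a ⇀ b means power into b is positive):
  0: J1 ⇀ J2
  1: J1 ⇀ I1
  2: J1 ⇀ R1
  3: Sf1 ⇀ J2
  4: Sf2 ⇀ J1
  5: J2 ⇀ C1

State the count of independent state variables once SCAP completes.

2  (C1, I1 all integral)

bond 3 |Sf1  (Sf1 (Sf) sets flow on bond)
bond 4 |Sf2  (Sf2 (Sf) sets flow on bond)
bond 1 |I1  (prefer integral on I1)
bond 5 |J2  (C1 outputs effort q/C1)
bond 0 |J1  (J2 effort already set via bond 5)
bond 2 |R1  (J1: bond 0 brought effort, rest push out)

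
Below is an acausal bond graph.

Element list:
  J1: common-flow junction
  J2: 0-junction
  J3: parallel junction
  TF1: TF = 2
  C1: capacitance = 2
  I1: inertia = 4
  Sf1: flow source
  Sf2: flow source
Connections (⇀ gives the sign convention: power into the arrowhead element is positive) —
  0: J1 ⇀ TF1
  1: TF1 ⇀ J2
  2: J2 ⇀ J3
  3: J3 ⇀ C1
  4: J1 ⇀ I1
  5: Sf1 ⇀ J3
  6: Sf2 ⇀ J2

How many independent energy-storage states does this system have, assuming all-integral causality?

β5 |Sf1  (source Sf1 imposes f)
β6 |Sf2  (Sf2 (Sf) sets flow on bond)
β3 |J3  (C1 integral (e out))
β2 |J2  (J3: bond 3 brought effort, rest push out)
β1 |TF1  (common-e at J2 fixed by 2)
β0 |J1  (TF TF1: opposite of bond 1)
β4 |I1  (J1: last free bond brings flow in)

2  (C1, I1 all integral)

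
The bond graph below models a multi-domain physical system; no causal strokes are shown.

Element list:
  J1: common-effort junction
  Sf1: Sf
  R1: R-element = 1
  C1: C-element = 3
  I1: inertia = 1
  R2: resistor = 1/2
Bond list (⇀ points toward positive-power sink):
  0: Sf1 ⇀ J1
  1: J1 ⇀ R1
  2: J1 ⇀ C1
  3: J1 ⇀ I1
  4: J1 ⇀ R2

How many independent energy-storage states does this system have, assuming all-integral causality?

β0 →Sf1  (source Sf1 imposes f)
β2 →J1  (C1 outputs effort q/C1)
β1 →R1  (common-e at J1 fixed by 2)
β3 →I1  (common-e at J1 fixed by 2)
β4 →R2  (J1 effort already set via bond 2)

2  (C1, I1 all integral)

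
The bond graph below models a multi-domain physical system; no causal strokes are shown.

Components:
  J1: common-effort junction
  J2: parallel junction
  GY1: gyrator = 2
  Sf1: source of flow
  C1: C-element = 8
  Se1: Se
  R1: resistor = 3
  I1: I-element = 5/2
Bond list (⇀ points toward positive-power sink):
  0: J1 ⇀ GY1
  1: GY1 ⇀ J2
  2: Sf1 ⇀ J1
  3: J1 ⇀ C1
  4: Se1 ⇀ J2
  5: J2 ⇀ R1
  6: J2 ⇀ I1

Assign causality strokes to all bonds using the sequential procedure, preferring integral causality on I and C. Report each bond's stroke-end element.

bond 2 →Sf1  (Sf1 (Sf) sets flow on bond)
bond 4 →J2  (source Se1 imposes e)
bond 1 →GY1  (J2: bond 4 brought effort, rest push out)
bond 5 →R1  (0-jn J2 has e-setter on 4)
bond 6 →I1  (0-jn J2 has e-setter on 4)
bond 0 →GY1  (through GY1, causality inverts; strokes same side of GY1)
bond 3 →J1  (J1: last free bond brings effort in)

bond 0 →GY1
bond 1 →GY1
bond 2 →Sf1
bond 3 →J1
bond 4 →J2
bond 5 →R1
bond 6 →I1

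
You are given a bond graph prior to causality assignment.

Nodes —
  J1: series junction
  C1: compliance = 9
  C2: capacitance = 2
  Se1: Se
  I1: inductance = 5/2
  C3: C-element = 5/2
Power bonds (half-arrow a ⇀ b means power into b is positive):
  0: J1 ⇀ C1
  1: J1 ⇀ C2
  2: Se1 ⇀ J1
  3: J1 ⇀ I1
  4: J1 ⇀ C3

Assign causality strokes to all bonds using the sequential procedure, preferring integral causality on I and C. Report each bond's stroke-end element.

b0 →J1
b1 →J1
b2 →J1
b3 →I1
b4 →J1

bond 2 |J1  (source Se1 imposes e)
bond 0 |J1  (prefer integral on C1)
bond 1 |J1  (C2 integral (e out))
bond 3 |I1  (I1: I, integral causality)
bond 4 |J1  (1-jn J1 has f-setter on 3)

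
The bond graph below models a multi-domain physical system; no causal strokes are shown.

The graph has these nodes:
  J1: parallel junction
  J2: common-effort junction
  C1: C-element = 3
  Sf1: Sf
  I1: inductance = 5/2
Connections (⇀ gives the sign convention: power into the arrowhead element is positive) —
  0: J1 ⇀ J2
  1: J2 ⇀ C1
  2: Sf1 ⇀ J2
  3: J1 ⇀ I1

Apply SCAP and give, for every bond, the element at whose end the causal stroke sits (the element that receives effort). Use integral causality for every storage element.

#0 →J1
#1 →J2
#2 →Sf1
#3 →I1

#2 stroke→Sf1  (source Sf1 imposes f)
#1 stroke→J2  (C1: C, integral causality)
#0 stroke→J1  (J2: bond 1 brought effort, rest push out)
#3 stroke→I1  (J1: bond 0 brought effort, rest push out)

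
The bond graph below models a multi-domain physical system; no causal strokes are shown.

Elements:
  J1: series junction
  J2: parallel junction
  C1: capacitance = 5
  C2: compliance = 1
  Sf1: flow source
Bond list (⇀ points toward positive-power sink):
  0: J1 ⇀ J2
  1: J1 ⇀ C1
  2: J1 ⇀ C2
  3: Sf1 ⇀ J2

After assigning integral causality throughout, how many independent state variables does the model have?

2  (C1, C2 all integral)

#3 →Sf1  (source Sf1 imposes f)
#0 →J2  (only one effort-in slot at J2)
#1 →J1  (1-jn J1 has f-setter on 0)
#2 →J1  (J1 flow already set via bond 0)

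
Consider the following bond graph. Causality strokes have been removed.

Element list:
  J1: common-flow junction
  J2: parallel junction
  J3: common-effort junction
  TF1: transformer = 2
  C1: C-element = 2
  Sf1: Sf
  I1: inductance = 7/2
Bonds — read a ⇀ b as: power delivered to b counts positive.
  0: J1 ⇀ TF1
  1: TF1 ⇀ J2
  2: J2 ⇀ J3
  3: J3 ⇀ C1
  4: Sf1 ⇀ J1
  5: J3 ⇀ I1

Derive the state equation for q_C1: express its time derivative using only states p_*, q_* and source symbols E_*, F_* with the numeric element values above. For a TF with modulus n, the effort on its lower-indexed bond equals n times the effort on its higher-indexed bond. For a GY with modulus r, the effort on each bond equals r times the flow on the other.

#4 stroke→Sf1  (Sf1 fixes flow; stroke at Sf1)
#0 stroke→J1  (1-jn J1 has f-setter on 4)
#1 stroke→TF1  (TF1: transformer flips bond 0)
#2 stroke→J2  (J2 needs exactly one e-in)
#3 stroke→J3  (C1 integral (e out))
#5 stroke→I1  (common-e at J3 fixed by 3)

dq_C1/dt = 2*F_Sf1 - 2*p_I1/7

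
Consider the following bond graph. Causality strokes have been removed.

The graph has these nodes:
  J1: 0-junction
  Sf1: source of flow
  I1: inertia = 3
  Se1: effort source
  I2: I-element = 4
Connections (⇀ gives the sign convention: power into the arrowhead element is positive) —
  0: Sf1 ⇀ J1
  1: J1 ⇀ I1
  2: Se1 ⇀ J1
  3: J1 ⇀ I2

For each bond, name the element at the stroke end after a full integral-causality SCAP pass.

b0 stroke→Sf1
b1 stroke→I1
b2 stroke→J1
b3 stroke→I2

b0 stroke at Sf1  (Sf1 (Sf) sets flow on bond)
b2 stroke at J1  (Se1 fixes effort; stroke away)
b1 stroke at I1  (J1: bond 2 brought effort, rest push out)
b3 stroke at I2  (J1 effort already set via bond 2)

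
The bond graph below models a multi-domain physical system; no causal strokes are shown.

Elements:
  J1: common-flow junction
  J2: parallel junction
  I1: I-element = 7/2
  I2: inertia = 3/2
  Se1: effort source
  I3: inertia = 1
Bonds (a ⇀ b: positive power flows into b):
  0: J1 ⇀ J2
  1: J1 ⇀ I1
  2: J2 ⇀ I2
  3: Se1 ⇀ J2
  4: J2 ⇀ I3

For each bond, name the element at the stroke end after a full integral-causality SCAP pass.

b3 stroke at J2  (Se1 (Se) sets effort on bond)
b0 stroke at J1  (0-jn J2 has e-setter on 3)
b2 stroke at I2  (0-jn J2 has e-setter on 3)
b4 stroke at I3  (common-e at J2 fixed by 3)
b1 stroke at I1  (closing 1-jn rule on J1)

b0 stroke→J1
b1 stroke→I1
b2 stroke→I2
b3 stroke→J2
b4 stroke→I3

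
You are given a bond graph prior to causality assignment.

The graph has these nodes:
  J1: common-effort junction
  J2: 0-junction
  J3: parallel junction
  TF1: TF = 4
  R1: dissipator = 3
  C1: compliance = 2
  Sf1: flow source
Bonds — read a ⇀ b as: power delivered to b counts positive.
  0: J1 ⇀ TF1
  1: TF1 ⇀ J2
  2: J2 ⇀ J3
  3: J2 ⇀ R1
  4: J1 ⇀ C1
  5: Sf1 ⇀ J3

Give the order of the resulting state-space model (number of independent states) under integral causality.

β5 stroke→Sf1  (Sf1: flow source, stroke at near end)
β2 stroke→J3  (only one effort-in slot at J3)
β4 stroke→J1  (C1: C, integral causality)
β0 stroke→TF1  (J1: bond 4 brought effort, rest push out)
β1 stroke→J2  (TF1: transformer flips bond 0)
β3 stroke→R1  (J2: bond 1 brought effort, rest push out)

1  (C1 all integral)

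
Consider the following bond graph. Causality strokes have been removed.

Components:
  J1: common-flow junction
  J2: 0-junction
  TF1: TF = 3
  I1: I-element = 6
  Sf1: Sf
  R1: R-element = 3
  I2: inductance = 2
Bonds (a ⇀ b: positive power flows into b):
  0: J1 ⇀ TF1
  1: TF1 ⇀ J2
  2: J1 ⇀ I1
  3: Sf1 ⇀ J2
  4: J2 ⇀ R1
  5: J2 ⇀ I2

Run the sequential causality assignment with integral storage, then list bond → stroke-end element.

bond 0 stroke→J1
bond 1 stroke→TF1
bond 2 stroke→I1
bond 3 stroke→Sf1
bond 4 stroke→J2
bond 5 stroke→I2

#3 →Sf1  (Sf1 fixes flow; stroke at Sf1)
#2 →I1  (I1 outputs flow p/I1)
#0 →J1  (J1 flow already set via bond 2)
#1 →TF1  (TF1 one-in-one-out from 0)
#5 →I2  (I2 integral (f out))
#4 →J2  (J2: last free bond brings effort in)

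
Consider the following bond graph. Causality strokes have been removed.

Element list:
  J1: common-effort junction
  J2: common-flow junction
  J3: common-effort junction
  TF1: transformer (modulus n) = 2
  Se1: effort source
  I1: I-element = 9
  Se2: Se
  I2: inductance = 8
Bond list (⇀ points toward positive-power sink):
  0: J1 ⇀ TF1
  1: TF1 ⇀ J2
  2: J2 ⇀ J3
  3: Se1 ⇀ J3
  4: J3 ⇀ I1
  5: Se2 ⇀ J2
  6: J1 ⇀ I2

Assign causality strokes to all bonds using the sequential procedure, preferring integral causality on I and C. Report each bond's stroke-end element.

#0 stroke at J1
#1 stroke at TF1
#2 stroke at J2
#3 stroke at J3
#4 stroke at I1
#5 stroke at J2
#6 stroke at I2

β3 stroke at J3  (Se1: effort source, stroke at far end)
β5 stroke at J2  (Se2 fixes effort; stroke away)
β2 stroke at J2  (J3 effort already set via bond 3)
β4 stroke at I1  (J3 effort already set via bond 3)
β1 stroke at TF1  (J2: last free bond brings flow in)
β0 stroke at J1  (TF1: transformer flips bond 1)
β6 stroke at I2  (0-jn J1 has e-setter on 0)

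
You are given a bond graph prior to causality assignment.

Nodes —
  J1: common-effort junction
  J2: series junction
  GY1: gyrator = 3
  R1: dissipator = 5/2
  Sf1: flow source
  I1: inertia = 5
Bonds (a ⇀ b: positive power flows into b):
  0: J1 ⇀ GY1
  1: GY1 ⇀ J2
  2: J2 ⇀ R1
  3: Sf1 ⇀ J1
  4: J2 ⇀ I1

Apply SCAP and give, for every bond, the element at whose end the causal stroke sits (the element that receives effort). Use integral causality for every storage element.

β3 stroke→Sf1  (source Sf1 imposes f)
β0 stroke→J1  (only one effort-in slot at J1)
β1 stroke→J2  (GY1: gyrator matches bond 0)
β4 stroke→I1  (I1: I, integral causality)
β2 stroke→J2  (1-jn J2 has f-setter on 4)

bond 0 stroke→J1
bond 1 stroke→J2
bond 2 stroke→J2
bond 3 stroke→Sf1
bond 4 stroke→I1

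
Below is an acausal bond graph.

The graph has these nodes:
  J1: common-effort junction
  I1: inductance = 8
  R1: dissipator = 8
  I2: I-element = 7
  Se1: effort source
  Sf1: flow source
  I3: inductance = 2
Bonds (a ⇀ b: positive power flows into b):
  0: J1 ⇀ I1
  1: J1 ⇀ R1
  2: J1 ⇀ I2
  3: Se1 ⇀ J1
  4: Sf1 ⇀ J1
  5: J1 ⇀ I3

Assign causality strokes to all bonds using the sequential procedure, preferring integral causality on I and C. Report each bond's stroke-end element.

#3 →J1  (source Se1 imposes e)
#4 →Sf1  (Sf1 (Sf) sets flow on bond)
#0 →I1  (common-e at J1 fixed by 3)
#1 →R1  (common-e at J1 fixed by 3)
#2 →I2  (common-e at J1 fixed by 3)
#5 →I3  (0-jn J1 has e-setter on 3)

bond 0 |I1
bond 1 |R1
bond 2 |I2
bond 3 |J1
bond 4 |Sf1
bond 5 |I3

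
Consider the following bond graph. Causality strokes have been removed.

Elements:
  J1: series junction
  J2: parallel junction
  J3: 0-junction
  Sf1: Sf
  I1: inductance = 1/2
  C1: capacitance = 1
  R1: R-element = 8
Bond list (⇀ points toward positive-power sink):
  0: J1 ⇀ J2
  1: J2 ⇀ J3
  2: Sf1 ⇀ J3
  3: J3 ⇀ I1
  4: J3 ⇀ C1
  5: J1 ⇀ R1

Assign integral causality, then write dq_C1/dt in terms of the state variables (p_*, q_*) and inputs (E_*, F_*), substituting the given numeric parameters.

b2 stroke→Sf1  (Sf1: flow source, stroke at near end)
b3 stroke→I1  (I1 outputs flow p/I1)
b4 stroke→J3  (C1 integral (e out))
b1 stroke→J2  (J3 effort already set via bond 4)
b0 stroke→J1  (J2 effort already set via bond 1)
b5 stroke→R1  (J1 needs exactly one f-in)

dq_C1/dt = F_Sf1 - 2*p_I1 - q_C1/8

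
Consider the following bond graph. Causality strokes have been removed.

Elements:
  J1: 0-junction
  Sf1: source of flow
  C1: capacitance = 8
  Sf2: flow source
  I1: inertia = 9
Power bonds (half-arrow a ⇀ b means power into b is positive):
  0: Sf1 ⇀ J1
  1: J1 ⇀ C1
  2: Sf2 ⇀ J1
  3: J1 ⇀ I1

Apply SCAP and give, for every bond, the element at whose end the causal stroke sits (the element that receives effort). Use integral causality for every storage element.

#0 stroke→Sf1
#1 stroke→J1
#2 stroke→Sf2
#3 stroke→I1

#0 |Sf1  (Sf1: flow source, stroke at near end)
#2 |Sf2  (Sf2 fixes flow; stroke at Sf2)
#1 |J1  (C1: C, integral causality)
#3 |I1  (common-e at J1 fixed by 1)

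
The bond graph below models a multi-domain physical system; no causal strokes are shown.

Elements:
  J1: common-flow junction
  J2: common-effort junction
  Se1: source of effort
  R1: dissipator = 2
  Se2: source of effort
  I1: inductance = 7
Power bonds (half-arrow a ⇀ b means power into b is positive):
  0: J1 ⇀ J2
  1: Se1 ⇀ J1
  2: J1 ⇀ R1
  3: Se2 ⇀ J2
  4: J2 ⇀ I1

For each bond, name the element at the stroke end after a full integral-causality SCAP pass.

#1 |J1  (Se1: effort source, stroke at far end)
#3 |J2  (Se2 (Se) sets effort on bond)
#0 |J1  (J2: bond 3 brought effort, rest push out)
#4 |I1  (common-e at J2 fixed by 3)
#2 |R1  (only one flow-in slot at J1)

b0 →J1
b1 →J1
b2 →R1
b3 →J2
b4 →I1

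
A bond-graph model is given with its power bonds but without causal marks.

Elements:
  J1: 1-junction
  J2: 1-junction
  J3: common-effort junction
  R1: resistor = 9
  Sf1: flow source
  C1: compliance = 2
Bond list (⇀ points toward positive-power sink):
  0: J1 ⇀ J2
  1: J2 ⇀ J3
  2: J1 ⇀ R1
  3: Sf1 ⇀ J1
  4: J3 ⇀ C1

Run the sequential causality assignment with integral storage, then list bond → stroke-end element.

b3 →Sf1  (Sf1: flow source, stroke at near end)
b0 →J1  (J1: bond 3 brought flow, rest push out)
b2 →J1  (1-jn J1 has f-setter on 3)
b1 →J2  (common-f at J2 fixed by 0)
b4 →J3  (closing 0-jn rule on J3)

β0 stroke→J1
β1 stroke→J2
β2 stroke→J1
β3 stroke→Sf1
β4 stroke→J3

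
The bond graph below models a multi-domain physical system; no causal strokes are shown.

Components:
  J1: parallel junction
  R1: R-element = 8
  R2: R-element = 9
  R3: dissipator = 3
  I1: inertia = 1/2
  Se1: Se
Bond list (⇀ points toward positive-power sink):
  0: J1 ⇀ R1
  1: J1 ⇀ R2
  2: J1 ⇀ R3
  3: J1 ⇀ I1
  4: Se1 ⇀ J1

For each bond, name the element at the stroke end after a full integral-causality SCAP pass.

β4 stroke→J1  (Se1 (Se) sets effort on bond)
β0 stroke→R1  (J1: bond 4 brought effort, rest push out)
β1 stroke→R2  (common-e at J1 fixed by 4)
β2 stroke→R3  (common-e at J1 fixed by 4)
β3 stroke→I1  (common-e at J1 fixed by 4)

#0 →R1
#1 →R2
#2 →R3
#3 →I1
#4 →J1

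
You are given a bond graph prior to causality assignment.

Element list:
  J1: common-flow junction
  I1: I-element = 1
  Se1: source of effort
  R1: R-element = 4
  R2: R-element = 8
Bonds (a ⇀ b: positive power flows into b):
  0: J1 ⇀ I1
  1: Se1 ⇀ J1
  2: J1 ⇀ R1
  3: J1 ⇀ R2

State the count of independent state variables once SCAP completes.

bond 1 |J1  (Se1 (Se) sets effort on bond)
bond 0 |I1  (I1 integral (f out))
bond 2 |J1  (1-jn J1 has f-setter on 0)
bond 3 |J1  (common-f at J1 fixed by 0)

1  (I1 all integral)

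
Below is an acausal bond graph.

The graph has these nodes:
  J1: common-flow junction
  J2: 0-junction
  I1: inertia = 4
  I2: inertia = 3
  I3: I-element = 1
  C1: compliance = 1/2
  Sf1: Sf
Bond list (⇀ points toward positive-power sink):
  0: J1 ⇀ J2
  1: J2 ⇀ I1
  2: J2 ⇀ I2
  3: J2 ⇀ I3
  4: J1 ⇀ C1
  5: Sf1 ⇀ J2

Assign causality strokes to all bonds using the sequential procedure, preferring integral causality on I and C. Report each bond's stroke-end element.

bond 5 →Sf1  (Sf1 (Sf) sets flow on bond)
bond 1 →I1  (I1 integral (f out))
bond 2 →I2  (I2 outputs flow p/I2)
bond 3 →I3  (I3 outputs flow p/I3)
bond 0 →J2  (only one effort-in slot at J2)
bond 4 →J1  (common-f at J1 fixed by 0)

#0 stroke→J2
#1 stroke→I1
#2 stroke→I2
#3 stroke→I3
#4 stroke→J1
#5 stroke→Sf1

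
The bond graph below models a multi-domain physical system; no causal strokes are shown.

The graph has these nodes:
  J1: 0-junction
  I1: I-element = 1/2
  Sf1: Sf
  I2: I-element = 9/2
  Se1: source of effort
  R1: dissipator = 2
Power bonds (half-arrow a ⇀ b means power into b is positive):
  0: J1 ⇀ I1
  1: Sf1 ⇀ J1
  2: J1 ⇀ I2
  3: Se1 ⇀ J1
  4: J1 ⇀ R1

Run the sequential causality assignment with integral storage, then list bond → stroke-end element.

bond 0 stroke→I1
bond 1 stroke→Sf1
bond 2 stroke→I2
bond 3 stroke→J1
bond 4 stroke→R1

b1 |Sf1  (Sf1 fixes flow; stroke at Sf1)
b3 |J1  (Se1 (Se) sets effort on bond)
b0 |I1  (common-e at J1 fixed by 3)
b2 |I2  (J1: bond 3 brought effort, rest push out)
b4 |R1  (J1: bond 3 brought effort, rest push out)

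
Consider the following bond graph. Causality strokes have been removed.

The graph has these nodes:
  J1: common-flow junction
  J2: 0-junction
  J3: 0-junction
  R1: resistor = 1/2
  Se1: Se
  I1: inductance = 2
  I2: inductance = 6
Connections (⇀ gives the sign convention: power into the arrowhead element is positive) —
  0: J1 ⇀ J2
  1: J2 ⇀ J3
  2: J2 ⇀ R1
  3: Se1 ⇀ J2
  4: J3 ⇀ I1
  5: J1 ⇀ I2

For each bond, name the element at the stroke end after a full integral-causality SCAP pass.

bond 3 stroke at J2  (Se1 fixes effort; stroke away)
bond 0 stroke at J1  (J2 effort already set via bond 3)
bond 1 stroke at J3  (J2 effort already set via bond 3)
bond 2 stroke at R1  (common-e at J2 fixed by 3)
bond 4 stroke at I1  (common-e at J3 fixed by 1)
bond 5 stroke at I2  (J1 needs exactly one f-in)

bond 0 →J1
bond 1 →J3
bond 2 →R1
bond 3 →J2
bond 4 →I1
bond 5 →I2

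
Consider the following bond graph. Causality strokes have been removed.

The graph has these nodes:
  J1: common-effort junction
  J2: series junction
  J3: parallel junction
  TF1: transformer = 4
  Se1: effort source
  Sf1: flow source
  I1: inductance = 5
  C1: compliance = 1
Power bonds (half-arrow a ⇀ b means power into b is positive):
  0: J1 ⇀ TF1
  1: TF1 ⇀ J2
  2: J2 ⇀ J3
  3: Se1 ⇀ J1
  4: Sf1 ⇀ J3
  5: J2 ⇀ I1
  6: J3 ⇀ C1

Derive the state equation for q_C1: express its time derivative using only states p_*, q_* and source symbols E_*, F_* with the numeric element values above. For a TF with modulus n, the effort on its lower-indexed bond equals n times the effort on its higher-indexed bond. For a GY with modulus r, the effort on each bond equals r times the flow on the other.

dq_C1/dt = F_Sf1 + p_I1/5

β3 |J1  (Se1 fixes effort; stroke away)
β4 |Sf1  (Sf1 fixes flow; stroke at Sf1)
β0 |TF1  (J1 effort already set via bond 3)
β1 |J2  (TF1: transformer flips bond 0)
β5 |I1  (I1 integral (f out))
β2 |J2  (1-jn J2 has f-setter on 5)
β6 |J3  (J3: last free bond brings effort in)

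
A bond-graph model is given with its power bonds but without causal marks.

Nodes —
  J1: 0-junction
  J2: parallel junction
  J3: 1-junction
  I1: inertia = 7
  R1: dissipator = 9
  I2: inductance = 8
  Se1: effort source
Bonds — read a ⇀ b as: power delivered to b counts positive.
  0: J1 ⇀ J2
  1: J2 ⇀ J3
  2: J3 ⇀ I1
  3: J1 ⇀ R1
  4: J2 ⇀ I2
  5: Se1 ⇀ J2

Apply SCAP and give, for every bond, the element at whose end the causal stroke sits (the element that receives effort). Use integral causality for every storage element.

b5 stroke at J2  (Se1 fixes effort; stroke away)
b0 stroke at J1  (J2: bond 5 brought effort, rest push out)
b1 stroke at J3  (J2 effort already set via bond 5)
b4 stroke at I2  (common-e at J2 fixed by 5)
b2 stroke at I1  (J3: last free bond brings flow in)
b3 stroke at R1  (common-e at J1 fixed by 0)

#0 →J1
#1 →J3
#2 →I1
#3 →R1
#4 →I2
#5 →J2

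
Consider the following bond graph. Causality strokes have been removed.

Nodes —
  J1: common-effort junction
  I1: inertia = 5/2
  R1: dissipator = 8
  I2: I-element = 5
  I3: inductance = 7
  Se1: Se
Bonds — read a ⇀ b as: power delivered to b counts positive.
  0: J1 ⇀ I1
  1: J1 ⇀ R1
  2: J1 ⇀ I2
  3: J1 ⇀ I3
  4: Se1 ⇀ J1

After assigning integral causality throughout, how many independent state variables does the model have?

3  (I1, I2, I3 all integral)

#4 →J1  (Se1 (Se) sets effort on bond)
#0 →I1  (J1: bond 4 brought effort, rest push out)
#1 →R1  (J1: bond 4 brought effort, rest push out)
#2 →I2  (J1 effort already set via bond 4)
#3 →I3  (J1 effort already set via bond 4)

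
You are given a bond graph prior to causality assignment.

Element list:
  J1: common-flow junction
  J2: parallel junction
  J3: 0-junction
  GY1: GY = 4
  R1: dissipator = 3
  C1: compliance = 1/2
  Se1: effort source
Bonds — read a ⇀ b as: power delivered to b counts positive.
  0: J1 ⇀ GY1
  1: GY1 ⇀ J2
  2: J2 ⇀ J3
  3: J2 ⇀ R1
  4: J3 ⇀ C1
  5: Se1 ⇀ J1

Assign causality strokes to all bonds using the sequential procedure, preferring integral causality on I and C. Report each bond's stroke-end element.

β5 |J1  (source Se1 imposes e)
β0 |GY1  (only one flow-in slot at J1)
β1 |GY1  (GY GY1: same side as bond 0)
β4 |J3  (C1 outputs effort q/C1)
β2 |J2  (J3 effort already set via bond 4)
β3 |R1  (common-e at J2 fixed by 2)

β0 →GY1
β1 →GY1
β2 →J2
β3 →R1
β4 →J3
β5 →J1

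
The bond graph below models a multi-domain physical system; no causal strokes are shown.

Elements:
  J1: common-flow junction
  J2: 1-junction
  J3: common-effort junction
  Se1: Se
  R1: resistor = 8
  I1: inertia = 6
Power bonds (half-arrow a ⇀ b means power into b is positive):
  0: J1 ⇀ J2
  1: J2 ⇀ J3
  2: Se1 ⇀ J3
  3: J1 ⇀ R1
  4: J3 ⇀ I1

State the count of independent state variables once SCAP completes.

β2 stroke→J3  (Se1: effort source, stroke at far end)
β1 stroke→J2  (common-e at J3 fixed by 2)
β4 stroke→I1  (0-jn J3 has e-setter on 2)
β0 stroke→J1  (closing 1-jn rule on J2)
β3 stroke→R1  (closing 1-jn rule on J1)

1  (I1 all integral)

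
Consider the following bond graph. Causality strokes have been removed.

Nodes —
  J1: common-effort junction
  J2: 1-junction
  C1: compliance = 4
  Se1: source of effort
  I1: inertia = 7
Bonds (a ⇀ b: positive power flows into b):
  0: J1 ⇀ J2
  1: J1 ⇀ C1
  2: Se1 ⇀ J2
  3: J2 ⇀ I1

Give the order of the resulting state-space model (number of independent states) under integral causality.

bond 2 stroke→J2  (Se1 (Se) sets effort on bond)
bond 1 stroke→J1  (C1 outputs effort q/C1)
bond 0 stroke→J2  (0-jn J1 has e-setter on 1)
bond 3 stroke→I1  (J2: last free bond brings flow in)

2  (C1, I1 all integral)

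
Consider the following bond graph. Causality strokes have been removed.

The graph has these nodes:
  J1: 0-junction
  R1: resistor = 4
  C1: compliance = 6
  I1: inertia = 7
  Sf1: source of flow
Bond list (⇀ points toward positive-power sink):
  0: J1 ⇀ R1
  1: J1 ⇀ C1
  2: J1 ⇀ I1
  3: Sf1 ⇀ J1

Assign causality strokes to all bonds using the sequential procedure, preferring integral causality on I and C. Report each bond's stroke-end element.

bond 0 →R1
bond 1 →J1
bond 2 →I1
bond 3 →Sf1

b3 stroke at Sf1  (source Sf1 imposes f)
b1 stroke at J1  (prefer integral on C1)
b0 stroke at R1  (common-e at J1 fixed by 1)
b2 stroke at I1  (J1: bond 1 brought effort, rest push out)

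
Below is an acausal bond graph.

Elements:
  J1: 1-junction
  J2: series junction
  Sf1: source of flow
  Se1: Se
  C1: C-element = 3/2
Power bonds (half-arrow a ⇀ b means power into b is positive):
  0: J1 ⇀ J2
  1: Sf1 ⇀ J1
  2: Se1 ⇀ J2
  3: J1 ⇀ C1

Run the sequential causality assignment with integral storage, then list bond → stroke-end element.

#0 →J1
#1 →Sf1
#2 →J2
#3 →J1

#1 |Sf1  (Sf1 fixes flow; stroke at Sf1)
#2 |J2  (source Se1 imposes e)
#0 |J1  (J1 flow already set via bond 1)
#3 |J1  (1-jn J1 has f-setter on 1)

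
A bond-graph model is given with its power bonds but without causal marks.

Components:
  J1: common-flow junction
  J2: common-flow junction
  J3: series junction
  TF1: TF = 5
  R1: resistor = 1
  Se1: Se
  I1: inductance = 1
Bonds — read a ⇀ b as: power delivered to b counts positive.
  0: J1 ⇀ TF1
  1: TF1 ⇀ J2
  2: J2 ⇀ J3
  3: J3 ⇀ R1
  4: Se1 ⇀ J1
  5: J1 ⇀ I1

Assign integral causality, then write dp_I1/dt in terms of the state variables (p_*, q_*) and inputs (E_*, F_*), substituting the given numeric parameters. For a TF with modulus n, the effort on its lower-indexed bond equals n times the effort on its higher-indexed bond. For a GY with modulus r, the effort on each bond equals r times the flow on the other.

β4 |J1  (Se1 (Se) sets effort on bond)
β5 |I1  (I1 outputs flow p/I1)
β0 |J1  (J1: bond 5 brought flow, rest push out)
β1 |TF1  (TF1: transformer flips bond 0)
β2 |J2  (J2: bond 1 brought flow, rest push out)
β3 |J3  (J3: bond 2 brought flow, rest push out)

dp_I1/dt = E_Se1 - 25*p_I1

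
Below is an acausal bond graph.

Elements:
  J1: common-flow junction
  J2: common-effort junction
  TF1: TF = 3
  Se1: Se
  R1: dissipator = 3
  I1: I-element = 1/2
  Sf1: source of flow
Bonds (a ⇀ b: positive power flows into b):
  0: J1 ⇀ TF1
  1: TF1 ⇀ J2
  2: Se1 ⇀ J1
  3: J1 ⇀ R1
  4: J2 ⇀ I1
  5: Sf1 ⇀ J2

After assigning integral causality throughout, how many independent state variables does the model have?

bond 2 stroke→J1  (source Se1 imposes e)
bond 5 stroke→Sf1  (Sf1 fixes flow; stroke at Sf1)
bond 4 stroke→I1  (I1 integral (f out))
bond 1 stroke→J2  (J2 needs exactly one e-in)
bond 0 stroke→TF1  (through TF1, causality passes straight; one stroke at TF1)
bond 3 stroke→J1  (common-f at J1 fixed by 0)

1  (I1 all integral)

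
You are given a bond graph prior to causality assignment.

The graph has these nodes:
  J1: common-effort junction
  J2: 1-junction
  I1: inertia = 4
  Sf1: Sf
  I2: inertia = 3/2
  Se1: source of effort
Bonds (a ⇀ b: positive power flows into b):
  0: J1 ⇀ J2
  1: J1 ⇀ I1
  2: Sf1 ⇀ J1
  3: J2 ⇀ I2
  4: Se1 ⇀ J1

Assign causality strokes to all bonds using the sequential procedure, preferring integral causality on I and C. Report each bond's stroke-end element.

#0 →J2
#1 →I1
#2 →Sf1
#3 →I2
#4 →J1

b2 stroke→Sf1  (Sf1: flow source, stroke at near end)
b4 stroke→J1  (source Se1 imposes e)
b0 stroke→J2  (common-e at J1 fixed by 4)
b1 stroke→I1  (J1 effort already set via bond 4)
b3 stroke→I2  (J2 needs exactly one f-in)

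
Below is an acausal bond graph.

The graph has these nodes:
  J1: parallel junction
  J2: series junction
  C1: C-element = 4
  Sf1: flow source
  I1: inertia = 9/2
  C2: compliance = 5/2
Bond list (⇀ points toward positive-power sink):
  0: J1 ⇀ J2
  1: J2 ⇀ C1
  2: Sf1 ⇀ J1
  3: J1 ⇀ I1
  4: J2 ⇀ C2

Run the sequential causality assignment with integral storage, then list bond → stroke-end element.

bond 2 →Sf1  (Sf1: flow source, stroke at near end)
bond 1 →J2  (prefer integral on C1)
bond 3 →I1  (prefer integral on I1)
bond 0 →J1  (J1: last free bond brings effort in)
bond 4 →J2  (J2 flow already set via bond 0)

#0 |J1
#1 |J2
#2 |Sf1
#3 |I1
#4 |J2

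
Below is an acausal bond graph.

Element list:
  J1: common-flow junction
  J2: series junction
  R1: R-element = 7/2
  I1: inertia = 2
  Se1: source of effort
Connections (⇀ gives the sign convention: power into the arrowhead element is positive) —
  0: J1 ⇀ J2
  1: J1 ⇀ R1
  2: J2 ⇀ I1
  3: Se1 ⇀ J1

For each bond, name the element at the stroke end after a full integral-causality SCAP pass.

#3 →J1  (source Se1 imposes e)
#2 →I1  (I1: I, integral causality)
#0 →J2  (1-jn J2 has f-setter on 2)
#1 →J1  (J1 flow already set via bond 0)

β0 stroke at J2
β1 stroke at J1
β2 stroke at I1
β3 stroke at J1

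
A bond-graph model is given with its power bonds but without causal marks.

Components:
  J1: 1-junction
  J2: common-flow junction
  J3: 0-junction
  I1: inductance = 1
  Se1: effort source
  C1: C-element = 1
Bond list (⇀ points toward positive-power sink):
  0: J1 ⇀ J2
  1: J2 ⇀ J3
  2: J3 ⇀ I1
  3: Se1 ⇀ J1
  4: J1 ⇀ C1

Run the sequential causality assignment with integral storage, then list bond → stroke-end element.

#0 →J2
#1 →J3
#2 →I1
#3 →J1
#4 →J1

β3 stroke→J1  (Se1 (Se) sets effort on bond)
β2 stroke→I1  (I1: I, integral causality)
β1 stroke→J3  (only one effort-in slot at J3)
β0 stroke→J2  (1-jn J2 has f-setter on 1)
β4 stroke→J1  (J1: bond 0 brought flow, rest push out)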